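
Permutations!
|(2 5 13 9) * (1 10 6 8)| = 4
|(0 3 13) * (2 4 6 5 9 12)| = |(0 3 13)(2 4 6 5 9 12)| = 6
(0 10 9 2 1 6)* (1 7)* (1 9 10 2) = (10)(0 2 7 9 1 6) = [2, 6, 7, 3, 4, 5, 0, 9, 8, 1, 10]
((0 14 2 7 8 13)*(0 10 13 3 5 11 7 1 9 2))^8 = ((0 14)(1 9 2)(3 5 11 7 8)(10 13))^8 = (14)(1 2 9)(3 7 5 8 11)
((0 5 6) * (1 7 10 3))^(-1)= (0 6 5)(1 3 10 7)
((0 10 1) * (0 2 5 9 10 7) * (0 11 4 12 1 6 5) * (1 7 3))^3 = (0 2 1 3)(4 11 7 12)(5 6 10 9)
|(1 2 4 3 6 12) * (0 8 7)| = 6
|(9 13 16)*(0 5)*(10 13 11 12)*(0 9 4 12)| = |(0 5 9 11)(4 12 10 13 16)| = 20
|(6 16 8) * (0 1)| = |(0 1)(6 16 8)| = 6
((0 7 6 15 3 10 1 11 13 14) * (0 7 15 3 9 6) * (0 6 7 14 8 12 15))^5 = (1 15 10 12 3 8 6 13 7 11 9)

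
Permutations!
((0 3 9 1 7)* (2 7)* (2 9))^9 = (0 3 2 7)(1 9)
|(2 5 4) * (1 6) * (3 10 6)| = 12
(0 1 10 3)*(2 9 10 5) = (0 1 5 2 9 10 3) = [1, 5, 9, 0, 4, 2, 6, 7, 8, 10, 3]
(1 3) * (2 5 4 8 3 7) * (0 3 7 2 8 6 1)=[3, 2, 5, 0, 6, 4, 1, 8, 7]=(0 3)(1 2 5 4 6)(7 8)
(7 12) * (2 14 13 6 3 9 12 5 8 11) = (2 14 13 6 3 9 12 7 5 8 11) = [0, 1, 14, 9, 4, 8, 3, 5, 11, 12, 10, 2, 7, 6, 13]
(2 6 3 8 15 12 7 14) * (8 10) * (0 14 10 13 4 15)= [14, 1, 6, 13, 15, 5, 3, 10, 0, 9, 8, 11, 7, 4, 2, 12]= (0 14 2 6 3 13 4 15 12 7 10 8)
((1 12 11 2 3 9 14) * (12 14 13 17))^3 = (1 14)(2 13 11 9 12 3 17) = ((1 14)(2 3 9 13 17 12 11))^3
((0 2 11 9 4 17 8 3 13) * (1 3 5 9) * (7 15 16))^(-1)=(0 13 3 1 11 2)(4 9 5 8 17)(7 16 15)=((0 2 11 1 3 13)(4 17 8 5 9)(7 15 16))^(-1)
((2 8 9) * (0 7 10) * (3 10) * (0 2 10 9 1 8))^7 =(0 7 3 9 10 2)(1 8)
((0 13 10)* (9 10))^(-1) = ((0 13 9 10))^(-1) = (0 10 9 13)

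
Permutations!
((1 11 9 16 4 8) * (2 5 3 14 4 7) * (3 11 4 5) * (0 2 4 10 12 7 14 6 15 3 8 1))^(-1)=((0 2 8)(1 10 12 7 4)(3 6 15)(5 11 9 16 14))^(-1)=(0 8 2)(1 4 7 12 10)(3 15 6)(5 14 16 9 11)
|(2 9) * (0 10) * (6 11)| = 2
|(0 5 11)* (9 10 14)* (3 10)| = |(0 5 11)(3 10 14 9)| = 12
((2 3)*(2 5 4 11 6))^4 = ((2 3 5 4 11 6))^4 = (2 11 5)(3 6 4)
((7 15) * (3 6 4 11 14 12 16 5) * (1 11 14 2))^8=((1 11 2)(3 6 4 14 12 16 5)(7 15))^8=(1 2 11)(3 6 4 14 12 16 5)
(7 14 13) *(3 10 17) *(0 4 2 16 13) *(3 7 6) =(0 4 2 16 13 6 3 10 17 7 14) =[4, 1, 16, 10, 2, 5, 3, 14, 8, 9, 17, 11, 12, 6, 0, 15, 13, 7]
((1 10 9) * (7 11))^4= ((1 10 9)(7 11))^4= (11)(1 10 9)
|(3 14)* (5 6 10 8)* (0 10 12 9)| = 14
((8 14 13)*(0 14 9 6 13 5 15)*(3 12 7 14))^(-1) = ((0 3 12 7 14 5 15)(6 13 8 9))^(-1) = (0 15 5 14 7 12 3)(6 9 8 13)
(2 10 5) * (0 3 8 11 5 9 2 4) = [3, 1, 10, 8, 0, 4, 6, 7, 11, 2, 9, 5] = (0 3 8 11 5 4)(2 10 9)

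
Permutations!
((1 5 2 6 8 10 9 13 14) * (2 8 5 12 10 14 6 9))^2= (1 10 9 6 8)(2 13 5 14 12)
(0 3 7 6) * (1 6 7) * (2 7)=(0 3 1 6)(2 7)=[3, 6, 7, 1, 4, 5, 0, 2]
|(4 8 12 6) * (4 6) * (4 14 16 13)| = 6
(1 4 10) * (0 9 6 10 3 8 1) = (0 9 6 10)(1 4 3 8) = [9, 4, 2, 8, 3, 5, 10, 7, 1, 6, 0]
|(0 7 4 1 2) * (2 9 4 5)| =12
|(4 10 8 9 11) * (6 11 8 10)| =|(4 6 11)(8 9)| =6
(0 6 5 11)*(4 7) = (0 6 5 11)(4 7) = [6, 1, 2, 3, 7, 11, 5, 4, 8, 9, 10, 0]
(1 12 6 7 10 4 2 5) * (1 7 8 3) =(1 12 6 8 3)(2 5 7 10 4) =[0, 12, 5, 1, 2, 7, 8, 10, 3, 9, 4, 11, 6]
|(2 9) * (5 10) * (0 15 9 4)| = |(0 15 9 2 4)(5 10)| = 10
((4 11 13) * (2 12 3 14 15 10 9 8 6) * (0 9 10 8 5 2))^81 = ((0 9 5 2 12 3 14 15 8 6)(4 11 13))^81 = (0 9 5 2 12 3 14 15 8 6)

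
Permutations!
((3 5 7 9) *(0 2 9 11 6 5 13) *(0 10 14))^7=((0 2 9 3 13 10 14)(5 7 11 6))^7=(14)(5 6 11 7)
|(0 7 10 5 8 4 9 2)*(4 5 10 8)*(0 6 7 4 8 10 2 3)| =4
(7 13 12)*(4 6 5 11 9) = [0, 1, 2, 3, 6, 11, 5, 13, 8, 4, 10, 9, 7, 12] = (4 6 5 11 9)(7 13 12)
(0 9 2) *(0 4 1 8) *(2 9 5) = [5, 8, 4, 3, 1, 2, 6, 7, 0, 9] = (9)(0 5 2 4 1 8)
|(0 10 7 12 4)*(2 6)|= 10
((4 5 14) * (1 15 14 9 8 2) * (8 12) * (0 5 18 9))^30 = (1 4 12)(2 14 9)(8 15 18)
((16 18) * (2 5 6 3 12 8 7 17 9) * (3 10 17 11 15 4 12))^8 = ((2 5 6 10 17 9)(4 12 8 7 11 15)(16 18))^8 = (18)(2 6 17)(4 8 11)(5 10 9)(7 15 12)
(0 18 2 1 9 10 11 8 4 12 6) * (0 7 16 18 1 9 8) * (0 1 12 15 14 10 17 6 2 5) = (0 12 2 9 17 6 7 16 18 5)(1 8 4 15 14 10 11) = [12, 8, 9, 3, 15, 0, 7, 16, 4, 17, 11, 1, 2, 13, 10, 14, 18, 6, 5]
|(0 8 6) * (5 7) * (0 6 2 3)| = |(0 8 2 3)(5 7)| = 4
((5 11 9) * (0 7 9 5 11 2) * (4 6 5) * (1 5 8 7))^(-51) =(0 1 5 2)(4 7)(6 9)(8 11)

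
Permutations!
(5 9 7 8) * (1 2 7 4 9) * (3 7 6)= (1 2 6 3 7 8 5)(4 9)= [0, 2, 6, 7, 9, 1, 3, 8, 5, 4]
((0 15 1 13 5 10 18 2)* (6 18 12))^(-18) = (0 1 5 12 18)(2 15 13 10 6)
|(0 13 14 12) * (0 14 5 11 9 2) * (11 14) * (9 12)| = 6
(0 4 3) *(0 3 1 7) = (0 4 1 7) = [4, 7, 2, 3, 1, 5, 6, 0]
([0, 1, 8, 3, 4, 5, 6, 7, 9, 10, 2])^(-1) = (2 10 9 8)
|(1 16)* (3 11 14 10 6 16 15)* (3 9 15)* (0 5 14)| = 18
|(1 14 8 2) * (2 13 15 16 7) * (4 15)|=|(1 14 8 13 4 15 16 7 2)|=9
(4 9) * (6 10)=(4 9)(6 10)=[0, 1, 2, 3, 9, 5, 10, 7, 8, 4, 6]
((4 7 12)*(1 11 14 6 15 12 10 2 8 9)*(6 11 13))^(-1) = ((1 13 6 15 12 4 7 10 2 8 9)(11 14))^(-1) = (1 9 8 2 10 7 4 12 15 6 13)(11 14)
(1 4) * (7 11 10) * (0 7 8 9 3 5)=(0 7 11 10 8 9 3 5)(1 4)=[7, 4, 2, 5, 1, 0, 6, 11, 9, 3, 8, 10]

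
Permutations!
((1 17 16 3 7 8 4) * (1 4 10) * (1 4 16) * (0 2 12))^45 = (1 17)(3 10)(4 7)(8 16) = ((0 2 12)(1 17)(3 7 8 10 4 16))^45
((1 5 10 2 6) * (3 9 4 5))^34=((1 3 9 4 5 10 2 6))^34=(1 9 5 2)(3 4 10 6)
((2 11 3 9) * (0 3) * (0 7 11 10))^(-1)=(0 10 2 9 3)(7 11)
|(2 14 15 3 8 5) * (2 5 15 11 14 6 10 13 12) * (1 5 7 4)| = 60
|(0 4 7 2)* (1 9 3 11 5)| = 20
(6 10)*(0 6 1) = (0 6 10 1) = [6, 0, 2, 3, 4, 5, 10, 7, 8, 9, 1]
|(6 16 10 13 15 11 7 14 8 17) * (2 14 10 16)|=|(2 14 8 17 6)(7 10 13 15 11)|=5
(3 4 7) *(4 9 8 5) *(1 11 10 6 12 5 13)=(1 11 10 6 12 5 4 7 3 9 8 13)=[0, 11, 2, 9, 7, 4, 12, 3, 13, 8, 6, 10, 5, 1]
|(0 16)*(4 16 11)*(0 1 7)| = |(0 11 4 16 1 7)| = 6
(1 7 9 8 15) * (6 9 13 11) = [0, 7, 2, 3, 4, 5, 9, 13, 15, 8, 10, 6, 12, 11, 14, 1] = (1 7 13 11 6 9 8 15)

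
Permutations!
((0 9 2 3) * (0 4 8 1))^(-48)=((0 9 2 3 4 8 1))^(-48)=(0 9 2 3 4 8 1)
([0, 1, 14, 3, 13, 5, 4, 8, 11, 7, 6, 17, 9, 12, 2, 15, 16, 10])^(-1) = [0, 1, 14, 3, 6, 5, 10, 9, 7, 12, 17, 8, 13, 4, 2, 15, 16, 11]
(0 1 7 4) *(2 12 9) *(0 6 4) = (0 1 7)(2 12 9)(4 6) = [1, 7, 12, 3, 6, 5, 4, 0, 8, 2, 10, 11, 9]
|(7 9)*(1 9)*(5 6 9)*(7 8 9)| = |(1 5 6 7)(8 9)| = 4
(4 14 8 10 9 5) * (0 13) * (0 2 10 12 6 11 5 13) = (2 10 9 13)(4 14 8 12 6 11 5) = [0, 1, 10, 3, 14, 4, 11, 7, 12, 13, 9, 5, 6, 2, 8]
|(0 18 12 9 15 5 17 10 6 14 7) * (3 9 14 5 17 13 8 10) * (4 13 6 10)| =60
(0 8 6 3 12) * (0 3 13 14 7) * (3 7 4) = [8, 1, 2, 12, 3, 5, 13, 0, 6, 9, 10, 11, 7, 14, 4] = (0 8 6 13 14 4 3 12 7)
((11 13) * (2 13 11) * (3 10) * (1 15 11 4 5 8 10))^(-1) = (1 3 10 8 5 4 11 15)(2 13)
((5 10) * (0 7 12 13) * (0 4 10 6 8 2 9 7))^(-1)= ((2 9 7 12 13 4 10 5 6 8))^(-1)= (2 8 6 5 10 4 13 12 7 9)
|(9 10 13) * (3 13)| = 4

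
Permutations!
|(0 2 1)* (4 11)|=6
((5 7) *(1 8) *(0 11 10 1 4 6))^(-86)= (0 4 1 11 6 8 10)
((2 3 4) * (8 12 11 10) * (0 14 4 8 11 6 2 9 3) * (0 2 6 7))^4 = (0 3)(4 12)(7 9)(8 14)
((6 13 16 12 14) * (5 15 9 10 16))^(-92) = (5 6 12 10 15 13 14 16 9)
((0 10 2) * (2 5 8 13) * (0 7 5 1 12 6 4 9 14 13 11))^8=(0 13 1 7 6 8 9)(2 12 5 4 11 14 10)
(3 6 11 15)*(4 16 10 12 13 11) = [0, 1, 2, 6, 16, 5, 4, 7, 8, 9, 12, 15, 13, 11, 14, 3, 10] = (3 6 4 16 10 12 13 11 15)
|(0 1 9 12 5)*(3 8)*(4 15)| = 10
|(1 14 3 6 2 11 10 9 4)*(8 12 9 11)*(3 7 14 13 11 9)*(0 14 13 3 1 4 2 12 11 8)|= 36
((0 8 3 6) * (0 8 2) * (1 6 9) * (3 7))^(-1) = ((0 2)(1 6 8 7 3 9))^(-1) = (0 2)(1 9 3 7 8 6)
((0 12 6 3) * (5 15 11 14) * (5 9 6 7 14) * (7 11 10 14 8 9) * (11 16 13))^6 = (0 15 6 11 8 16 14)(3 5 9 13 7 12 10)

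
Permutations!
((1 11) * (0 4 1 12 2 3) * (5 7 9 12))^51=((0 4 1 11 5 7 9 12 2 3))^51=(0 4 1 11 5 7 9 12 2 3)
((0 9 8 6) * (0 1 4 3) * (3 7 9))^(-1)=(0 3)(1 6 8 9 7 4)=((0 3)(1 4 7 9 8 6))^(-1)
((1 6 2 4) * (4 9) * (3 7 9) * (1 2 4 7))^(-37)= (1 2 6 3 4)(7 9)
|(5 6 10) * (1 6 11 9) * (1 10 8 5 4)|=|(1 6 8 5 11 9 10 4)|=8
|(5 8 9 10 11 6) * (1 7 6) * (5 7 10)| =6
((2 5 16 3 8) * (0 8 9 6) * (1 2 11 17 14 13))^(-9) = (0 14 5 6 17 2 9 11 1 3 8 13 16) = ((0 8 11 17 14 13 1 2 5 16 3 9 6))^(-9)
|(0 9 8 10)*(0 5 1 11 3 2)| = 9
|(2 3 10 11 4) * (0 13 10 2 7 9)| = |(0 13 10 11 4 7 9)(2 3)| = 14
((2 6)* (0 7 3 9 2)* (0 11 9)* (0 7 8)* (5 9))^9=((0 8)(2 6 11 5 9)(3 7))^9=(0 8)(2 9 5 11 6)(3 7)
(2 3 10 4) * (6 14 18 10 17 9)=(2 3 17 9 6 14 18 10 4)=[0, 1, 3, 17, 2, 5, 14, 7, 8, 6, 4, 11, 12, 13, 18, 15, 16, 9, 10]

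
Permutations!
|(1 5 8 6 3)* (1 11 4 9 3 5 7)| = |(1 7)(3 11 4 9)(5 8 6)| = 12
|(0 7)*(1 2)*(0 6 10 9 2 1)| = |(0 7 6 10 9 2)| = 6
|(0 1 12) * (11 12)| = |(0 1 11 12)| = 4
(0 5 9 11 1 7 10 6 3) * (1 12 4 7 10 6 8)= (0 5 9 11 12 4 7 6 3)(1 10 8)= [5, 10, 2, 0, 7, 9, 3, 6, 1, 11, 8, 12, 4]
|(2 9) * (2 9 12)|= |(2 12)|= 2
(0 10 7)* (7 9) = (0 10 9 7) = [10, 1, 2, 3, 4, 5, 6, 0, 8, 7, 9]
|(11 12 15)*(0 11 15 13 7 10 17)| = |(0 11 12 13 7 10 17)| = 7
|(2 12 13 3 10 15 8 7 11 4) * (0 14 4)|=12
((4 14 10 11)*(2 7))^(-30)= ((2 7)(4 14 10 11))^(-30)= (4 10)(11 14)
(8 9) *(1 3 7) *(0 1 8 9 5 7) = (9)(0 1 3)(5 7 8) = [1, 3, 2, 0, 4, 7, 6, 8, 5, 9]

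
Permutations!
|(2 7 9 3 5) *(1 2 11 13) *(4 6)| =8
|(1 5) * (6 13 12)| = 6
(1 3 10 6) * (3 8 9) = (1 8 9 3 10 6) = [0, 8, 2, 10, 4, 5, 1, 7, 9, 3, 6]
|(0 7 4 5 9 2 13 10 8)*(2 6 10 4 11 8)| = |(0 7 11 8)(2 13 4 5 9 6 10)| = 28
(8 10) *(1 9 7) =[0, 9, 2, 3, 4, 5, 6, 1, 10, 7, 8] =(1 9 7)(8 10)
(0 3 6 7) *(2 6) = (0 3 2 6 7) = [3, 1, 6, 2, 4, 5, 7, 0]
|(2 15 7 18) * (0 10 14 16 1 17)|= 12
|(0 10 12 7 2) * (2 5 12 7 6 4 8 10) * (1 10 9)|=18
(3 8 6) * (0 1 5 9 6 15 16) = (0 1 5 9 6 3 8 15 16) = [1, 5, 2, 8, 4, 9, 3, 7, 15, 6, 10, 11, 12, 13, 14, 16, 0]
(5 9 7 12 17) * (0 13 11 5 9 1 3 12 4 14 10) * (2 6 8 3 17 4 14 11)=(0 13 2 6 8 3 12 4 11 5 1 17 9 7 14 10)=[13, 17, 6, 12, 11, 1, 8, 14, 3, 7, 0, 5, 4, 2, 10, 15, 16, 9]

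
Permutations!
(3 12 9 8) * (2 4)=(2 4)(3 12 9 8)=[0, 1, 4, 12, 2, 5, 6, 7, 3, 8, 10, 11, 9]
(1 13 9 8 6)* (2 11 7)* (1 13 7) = (1 7 2 11)(6 13 9 8) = [0, 7, 11, 3, 4, 5, 13, 2, 6, 8, 10, 1, 12, 9]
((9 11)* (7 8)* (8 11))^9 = (7 11 9 8)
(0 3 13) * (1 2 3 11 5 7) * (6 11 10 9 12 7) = (0 10 9 12 7 1 2 3 13)(5 6 11) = [10, 2, 3, 13, 4, 6, 11, 1, 8, 12, 9, 5, 7, 0]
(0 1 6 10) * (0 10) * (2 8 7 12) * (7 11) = [1, 6, 8, 3, 4, 5, 0, 12, 11, 9, 10, 7, 2] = (0 1 6)(2 8 11 7 12)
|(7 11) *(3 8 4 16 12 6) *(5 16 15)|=|(3 8 4 15 5 16 12 6)(7 11)|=8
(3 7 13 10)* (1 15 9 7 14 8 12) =(1 15 9 7 13 10 3 14 8 12) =[0, 15, 2, 14, 4, 5, 6, 13, 12, 7, 3, 11, 1, 10, 8, 9]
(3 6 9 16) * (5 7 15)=(3 6 9 16)(5 7 15)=[0, 1, 2, 6, 4, 7, 9, 15, 8, 16, 10, 11, 12, 13, 14, 5, 3]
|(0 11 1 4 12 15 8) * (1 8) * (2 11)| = |(0 2 11 8)(1 4 12 15)| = 4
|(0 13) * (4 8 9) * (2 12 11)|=|(0 13)(2 12 11)(4 8 9)|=6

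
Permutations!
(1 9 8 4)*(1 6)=(1 9 8 4 6)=[0, 9, 2, 3, 6, 5, 1, 7, 4, 8]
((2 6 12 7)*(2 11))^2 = (2 12 11 6 7)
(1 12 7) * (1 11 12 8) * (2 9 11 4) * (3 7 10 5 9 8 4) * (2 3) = [0, 4, 8, 7, 3, 9, 6, 2, 1, 11, 5, 12, 10] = (1 4 3 7 2 8)(5 9 11 12 10)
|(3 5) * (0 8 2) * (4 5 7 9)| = |(0 8 2)(3 7 9 4 5)| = 15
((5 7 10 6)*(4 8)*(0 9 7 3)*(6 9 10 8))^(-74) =(0 5 4 7 10 3 6 8 9)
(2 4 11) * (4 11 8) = (2 11)(4 8) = [0, 1, 11, 3, 8, 5, 6, 7, 4, 9, 10, 2]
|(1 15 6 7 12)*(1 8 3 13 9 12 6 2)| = 30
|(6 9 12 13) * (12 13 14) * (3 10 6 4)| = 6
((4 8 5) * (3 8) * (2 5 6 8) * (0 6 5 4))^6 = (0 8)(5 6)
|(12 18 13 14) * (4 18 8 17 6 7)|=|(4 18 13 14 12 8 17 6 7)|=9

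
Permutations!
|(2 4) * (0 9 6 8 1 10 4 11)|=|(0 9 6 8 1 10 4 2 11)|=9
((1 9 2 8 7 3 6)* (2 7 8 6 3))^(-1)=((1 9 7 2 6))^(-1)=(1 6 2 7 9)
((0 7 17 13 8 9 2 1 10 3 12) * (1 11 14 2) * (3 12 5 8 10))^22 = ((0 7 17 13 10 12)(1 3 5 8 9)(2 11 14))^22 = (0 10 17)(1 5 9 3 8)(2 11 14)(7 12 13)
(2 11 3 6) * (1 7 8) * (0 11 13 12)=(0 11 3 6 2 13 12)(1 7 8)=[11, 7, 13, 6, 4, 5, 2, 8, 1, 9, 10, 3, 0, 12]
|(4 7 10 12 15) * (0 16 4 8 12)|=15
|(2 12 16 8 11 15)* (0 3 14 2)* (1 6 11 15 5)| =|(0 3 14 2 12 16 8 15)(1 6 11 5)| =8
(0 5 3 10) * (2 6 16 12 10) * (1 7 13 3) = (0 5 1 7 13 3 2 6 16 12 10) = [5, 7, 6, 2, 4, 1, 16, 13, 8, 9, 0, 11, 10, 3, 14, 15, 12]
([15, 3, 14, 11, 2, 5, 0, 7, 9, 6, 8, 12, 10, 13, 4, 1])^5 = [12, 8, 4, 9, 14, 5, 11, 7, 1, 3, 15, 6, 0, 13, 2, 10]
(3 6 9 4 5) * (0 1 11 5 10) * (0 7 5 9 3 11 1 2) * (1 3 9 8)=(0 2)(1 3 6 9 4 10 7 5 11 8)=[2, 3, 0, 6, 10, 11, 9, 5, 1, 4, 7, 8]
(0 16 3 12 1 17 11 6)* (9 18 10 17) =[16, 9, 2, 12, 4, 5, 0, 7, 8, 18, 17, 6, 1, 13, 14, 15, 3, 11, 10] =(0 16 3 12 1 9 18 10 17 11 6)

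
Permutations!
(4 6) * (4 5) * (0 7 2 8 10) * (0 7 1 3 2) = (0 1 3 2 8 10 7)(4 6 5) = [1, 3, 8, 2, 6, 4, 5, 0, 10, 9, 7]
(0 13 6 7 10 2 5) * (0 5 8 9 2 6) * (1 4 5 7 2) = (0 13)(1 4 5 7 10 6 2 8 9) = [13, 4, 8, 3, 5, 7, 2, 10, 9, 1, 6, 11, 12, 0]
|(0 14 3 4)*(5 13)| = 4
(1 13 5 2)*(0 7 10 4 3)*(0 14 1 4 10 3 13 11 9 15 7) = (1 11 9 15 7 3 14)(2 4 13 5) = [0, 11, 4, 14, 13, 2, 6, 3, 8, 15, 10, 9, 12, 5, 1, 7]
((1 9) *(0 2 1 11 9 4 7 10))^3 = (0 4)(1 10)(2 7)(9 11)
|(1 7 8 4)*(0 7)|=|(0 7 8 4 1)|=5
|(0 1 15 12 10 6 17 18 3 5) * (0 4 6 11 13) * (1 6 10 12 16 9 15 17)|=33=|(0 6 1 17 18 3 5 4 10 11 13)(9 15 16)|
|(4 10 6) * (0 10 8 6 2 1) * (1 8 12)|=8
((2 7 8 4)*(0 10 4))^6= (10)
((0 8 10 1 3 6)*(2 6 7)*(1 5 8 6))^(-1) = ((0 6)(1 3 7 2)(5 8 10))^(-1) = (0 6)(1 2 7 3)(5 10 8)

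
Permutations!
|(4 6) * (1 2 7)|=6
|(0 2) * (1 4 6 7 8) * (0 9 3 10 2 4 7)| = 12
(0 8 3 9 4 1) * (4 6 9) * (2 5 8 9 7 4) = (0 9 6 7 4 1)(2 5 8 3) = [9, 0, 5, 2, 1, 8, 7, 4, 3, 6]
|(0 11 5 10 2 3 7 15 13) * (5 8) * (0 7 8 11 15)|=|(0 15 13 7)(2 3 8 5 10)|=20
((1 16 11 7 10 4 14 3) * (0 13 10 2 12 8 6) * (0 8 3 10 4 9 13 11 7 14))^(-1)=(0 4 13 9 10 14 11)(1 3 12 2 7 16)(6 8)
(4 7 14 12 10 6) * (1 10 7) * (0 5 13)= [5, 10, 2, 3, 1, 13, 4, 14, 8, 9, 6, 11, 7, 0, 12]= (0 5 13)(1 10 6 4)(7 14 12)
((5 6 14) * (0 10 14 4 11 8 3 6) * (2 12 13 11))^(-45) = (0 5 14 10)(2 11 6 12 8 4 13 3)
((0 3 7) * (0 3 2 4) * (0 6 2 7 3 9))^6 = ((0 7 9)(2 4 6))^6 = (9)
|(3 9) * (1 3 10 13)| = |(1 3 9 10 13)| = 5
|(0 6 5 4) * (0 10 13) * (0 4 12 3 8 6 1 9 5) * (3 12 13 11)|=11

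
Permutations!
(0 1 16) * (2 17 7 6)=[1, 16, 17, 3, 4, 5, 2, 6, 8, 9, 10, 11, 12, 13, 14, 15, 0, 7]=(0 1 16)(2 17 7 6)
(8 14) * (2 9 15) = (2 9 15)(8 14) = [0, 1, 9, 3, 4, 5, 6, 7, 14, 15, 10, 11, 12, 13, 8, 2]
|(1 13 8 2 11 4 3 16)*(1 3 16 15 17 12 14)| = |(1 13 8 2 11 4 16 3 15 17 12 14)| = 12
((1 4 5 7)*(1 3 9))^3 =(1 7)(3 4)(5 9)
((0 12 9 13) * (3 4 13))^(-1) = ((0 12 9 3 4 13))^(-1) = (0 13 4 3 9 12)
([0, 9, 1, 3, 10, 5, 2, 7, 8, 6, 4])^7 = (1 2 6 9)(4 10)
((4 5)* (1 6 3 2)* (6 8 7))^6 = (8)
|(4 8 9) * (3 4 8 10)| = |(3 4 10)(8 9)| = 6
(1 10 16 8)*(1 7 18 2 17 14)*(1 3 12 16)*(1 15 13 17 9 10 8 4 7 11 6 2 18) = (18)(1 8 11 6 2 9 10 15 13 17 14 3 12 16 4 7) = [0, 8, 9, 12, 7, 5, 2, 1, 11, 10, 15, 6, 16, 17, 3, 13, 4, 14, 18]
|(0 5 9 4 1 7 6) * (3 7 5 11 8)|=|(0 11 8 3 7 6)(1 5 9 4)|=12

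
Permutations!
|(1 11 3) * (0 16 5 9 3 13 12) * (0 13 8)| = 8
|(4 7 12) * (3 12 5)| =5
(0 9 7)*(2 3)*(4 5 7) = (0 9 4 5 7)(2 3) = [9, 1, 3, 2, 5, 7, 6, 0, 8, 4]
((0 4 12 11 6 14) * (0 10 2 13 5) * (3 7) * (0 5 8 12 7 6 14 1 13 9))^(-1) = (0 9 2 10 14 11 12 8 13 1 6 3 7 4)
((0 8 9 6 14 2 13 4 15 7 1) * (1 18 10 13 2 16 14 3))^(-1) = (0 1 3 6 9 8)(4 13 10 18 7 15)(14 16) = ((0 8 9 6 3 1)(4 15 7 18 10 13)(14 16))^(-1)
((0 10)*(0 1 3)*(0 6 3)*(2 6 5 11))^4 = (0 10 1)(2 11 5 3 6)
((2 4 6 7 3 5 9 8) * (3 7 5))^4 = (2 9 6)(4 8 5)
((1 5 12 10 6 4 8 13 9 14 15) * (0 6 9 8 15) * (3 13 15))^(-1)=((0 6 4 3 13 8 15 1 5 12 10 9 14))^(-1)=(0 14 9 10 12 5 1 15 8 13 3 4 6)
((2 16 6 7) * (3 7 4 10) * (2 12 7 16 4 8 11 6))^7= (2 10 16 4 3)(6 8 11)(7 12)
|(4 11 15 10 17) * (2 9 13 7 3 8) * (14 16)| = |(2 9 13 7 3 8)(4 11 15 10 17)(14 16)| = 30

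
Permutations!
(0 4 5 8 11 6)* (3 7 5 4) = [3, 1, 2, 7, 4, 8, 0, 5, 11, 9, 10, 6] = (0 3 7 5 8 11 6)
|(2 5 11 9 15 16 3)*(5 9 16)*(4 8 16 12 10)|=|(2 9 15 5 11 12 10 4 8 16 3)|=11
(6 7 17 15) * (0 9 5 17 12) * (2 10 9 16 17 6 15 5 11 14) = (0 16 17 5 6 7 12)(2 10 9 11 14) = [16, 1, 10, 3, 4, 6, 7, 12, 8, 11, 9, 14, 0, 13, 2, 15, 17, 5]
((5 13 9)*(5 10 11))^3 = (5 10 13 11 9)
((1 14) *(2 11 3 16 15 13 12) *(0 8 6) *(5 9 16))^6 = ((0 8 6)(1 14)(2 11 3 5 9 16 15 13 12))^6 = (2 15 5)(3 12 16)(9 11 13)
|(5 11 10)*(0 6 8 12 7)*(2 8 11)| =9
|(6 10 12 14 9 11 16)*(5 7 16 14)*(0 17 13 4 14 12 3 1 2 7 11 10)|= |(0 17 13 4 14 9 10 3 1 2 7 16 6)(5 11 12)|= 39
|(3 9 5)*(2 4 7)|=3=|(2 4 7)(3 9 5)|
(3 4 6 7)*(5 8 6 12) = (3 4 12 5 8 6 7) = [0, 1, 2, 4, 12, 8, 7, 3, 6, 9, 10, 11, 5]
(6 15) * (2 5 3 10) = (2 5 3 10)(6 15) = [0, 1, 5, 10, 4, 3, 15, 7, 8, 9, 2, 11, 12, 13, 14, 6]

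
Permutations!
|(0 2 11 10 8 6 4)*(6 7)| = 8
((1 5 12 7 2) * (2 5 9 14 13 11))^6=((1 9 14 13 11 2)(5 12 7))^6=(14)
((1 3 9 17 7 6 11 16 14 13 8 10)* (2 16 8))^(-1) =((1 3 9 17 7 6 11 8 10)(2 16 14 13))^(-1) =(1 10 8 11 6 7 17 9 3)(2 13 14 16)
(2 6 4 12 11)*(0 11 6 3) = (0 11 2 3)(4 12 6) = [11, 1, 3, 0, 12, 5, 4, 7, 8, 9, 10, 2, 6]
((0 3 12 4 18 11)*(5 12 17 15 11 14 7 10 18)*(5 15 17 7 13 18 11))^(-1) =(0 11 10 7 3)(4 12 5 15)(13 14 18)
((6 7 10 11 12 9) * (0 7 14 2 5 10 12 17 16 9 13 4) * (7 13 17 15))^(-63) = (2 9 12 11)(5 6 17 15)(7 10 14 16)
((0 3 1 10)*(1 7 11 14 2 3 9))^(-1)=(0 10 1 9)(2 14 11 7 3)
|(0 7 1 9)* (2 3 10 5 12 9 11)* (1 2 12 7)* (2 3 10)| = 5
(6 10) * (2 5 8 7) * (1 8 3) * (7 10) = (1 8 10 6 7 2 5 3) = [0, 8, 5, 1, 4, 3, 7, 2, 10, 9, 6]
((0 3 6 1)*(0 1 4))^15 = ((0 3 6 4))^15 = (0 4 6 3)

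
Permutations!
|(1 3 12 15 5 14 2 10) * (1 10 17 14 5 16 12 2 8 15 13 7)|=11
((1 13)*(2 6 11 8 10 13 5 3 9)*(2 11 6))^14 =((1 5 3 9 11 8 10 13))^14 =(1 10 11 3)(5 13 8 9)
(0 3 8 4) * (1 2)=[3, 2, 1, 8, 0, 5, 6, 7, 4]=(0 3 8 4)(1 2)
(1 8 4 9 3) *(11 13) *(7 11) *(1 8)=(3 8 4 9)(7 11 13)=[0, 1, 2, 8, 9, 5, 6, 11, 4, 3, 10, 13, 12, 7]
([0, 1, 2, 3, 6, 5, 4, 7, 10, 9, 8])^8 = [0, 1, 2, 3, 4, 5, 6, 7, 8, 9, 10]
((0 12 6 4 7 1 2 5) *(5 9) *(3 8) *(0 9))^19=((0 12 6 4 7 1 2)(3 8)(5 9))^19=(0 1 4 12 2 7 6)(3 8)(5 9)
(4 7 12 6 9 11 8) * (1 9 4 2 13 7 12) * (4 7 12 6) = (1 9 11 8 2 13 12 4 6 7) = [0, 9, 13, 3, 6, 5, 7, 1, 2, 11, 10, 8, 4, 12]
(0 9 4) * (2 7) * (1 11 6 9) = (0 1 11 6 9 4)(2 7) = [1, 11, 7, 3, 0, 5, 9, 2, 8, 4, 10, 6]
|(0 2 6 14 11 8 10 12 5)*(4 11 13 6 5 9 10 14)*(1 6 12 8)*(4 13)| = 30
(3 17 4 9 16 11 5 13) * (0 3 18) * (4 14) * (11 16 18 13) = [3, 1, 2, 17, 9, 11, 6, 7, 8, 18, 10, 5, 12, 13, 4, 15, 16, 14, 0] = (0 3 17 14 4 9 18)(5 11)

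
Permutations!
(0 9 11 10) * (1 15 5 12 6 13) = (0 9 11 10)(1 15 5 12 6 13) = [9, 15, 2, 3, 4, 12, 13, 7, 8, 11, 0, 10, 6, 1, 14, 5]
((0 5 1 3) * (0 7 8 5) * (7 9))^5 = (1 5 8 7 9 3)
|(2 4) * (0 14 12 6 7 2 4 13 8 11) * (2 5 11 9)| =|(0 14 12 6 7 5 11)(2 13 8 9)| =28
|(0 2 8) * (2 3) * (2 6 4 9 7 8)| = 7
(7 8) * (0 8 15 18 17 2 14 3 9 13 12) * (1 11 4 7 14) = [8, 11, 1, 9, 7, 5, 6, 15, 14, 13, 10, 4, 0, 12, 3, 18, 16, 2, 17] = (0 8 14 3 9 13 12)(1 11 4 7 15 18 17 2)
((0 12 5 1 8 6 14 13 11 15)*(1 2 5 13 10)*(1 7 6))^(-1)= ((0 12 13 11 15)(1 8)(2 5)(6 14 10 7))^(-1)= (0 15 11 13 12)(1 8)(2 5)(6 7 10 14)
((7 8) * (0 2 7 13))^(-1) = (0 13 8 7 2)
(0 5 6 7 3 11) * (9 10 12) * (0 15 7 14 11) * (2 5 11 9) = [11, 1, 5, 0, 4, 6, 14, 3, 8, 10, 12, 15, 2, 13, 9, 7] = (0 11 15 7 3)(2 5 6 14 9 10 12)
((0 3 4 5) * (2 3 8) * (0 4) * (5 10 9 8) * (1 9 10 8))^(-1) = (10)(0 3 2 8 4 5)(1 9)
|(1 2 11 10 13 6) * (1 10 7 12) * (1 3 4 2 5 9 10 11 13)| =8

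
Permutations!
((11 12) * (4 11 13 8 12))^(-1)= (4 11)(8 13 12)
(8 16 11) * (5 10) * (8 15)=(5 10)(8 16 11 15)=[0, 1, 2, 3, 4, 10, 6, 7, 16, 9, 5, 15, 12, 13, 14, 8, 11]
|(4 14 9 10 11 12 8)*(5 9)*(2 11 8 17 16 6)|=6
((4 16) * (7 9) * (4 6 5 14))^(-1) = (4 14 5 6 16)(7 9)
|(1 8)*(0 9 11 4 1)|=6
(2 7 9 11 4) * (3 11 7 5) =[0, 1, 5, 11, 2, 3, 6, 9, 8, 7, 10, 4] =(2 5 3 11 4)(7 9)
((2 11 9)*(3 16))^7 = (2 11 9)(3 16)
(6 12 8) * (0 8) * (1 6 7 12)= [8, 6, 2, 3, 4, 5, 1, 12, 7, 9, 10, 11, 0]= (0 8 7 12)(1 6)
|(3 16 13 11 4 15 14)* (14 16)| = |(3 14)(4 15 16 13 11)| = 10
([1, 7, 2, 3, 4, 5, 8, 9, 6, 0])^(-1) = (0 9 7 1)(6 8)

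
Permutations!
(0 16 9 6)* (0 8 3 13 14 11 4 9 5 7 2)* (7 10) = (0 16 5 10 7 2)(3 13 14 11 4 9 6 8) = [16, 1, 0, 13, 9, 10, 8, 2, 3, 6, 7, 4, 12, 14, 11, 15, 5]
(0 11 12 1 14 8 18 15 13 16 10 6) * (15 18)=(18)(0 11 12 1 14 8 15 13 16 10 6)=[11, 14, 2, 3, 4, 5, 0, 7, 15, 9, 6, 12, 1, 16, 8, 13, 10, 17, 18]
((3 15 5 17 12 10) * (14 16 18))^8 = (3 5 12)(10 15 17)(14 18 16)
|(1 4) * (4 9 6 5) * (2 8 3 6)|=8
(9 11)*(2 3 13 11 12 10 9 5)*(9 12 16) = (2 3 13 11 5)(9 16)(10 12) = [0, 1, 3, 13, 4, 2, 6, 7, 8, 16, 12, 5, 10, 11, 14, 15, 9]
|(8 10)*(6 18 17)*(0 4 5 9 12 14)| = 6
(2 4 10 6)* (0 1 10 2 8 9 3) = (0 1 10 6 8 9 3)(2 4) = [1, 10, 4, 0, 2, 5, 8, 7, 9, 3, 6]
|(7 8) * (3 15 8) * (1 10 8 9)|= |(1 10 8 7 3 15 9)|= 7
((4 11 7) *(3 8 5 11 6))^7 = ((3 8 5 11 7 4 6))^7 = (11)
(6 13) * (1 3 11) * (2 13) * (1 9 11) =(1 3)(2 13 6)(9 11) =[0, 3, 13, 1, 4, 5, 2, 7, 8, 11, 10, 9, 12, 6]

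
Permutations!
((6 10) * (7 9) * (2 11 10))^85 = (2 11 10 6)(7 9) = ((2 11 10 6)(7 9))^85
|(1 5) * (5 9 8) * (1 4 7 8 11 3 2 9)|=4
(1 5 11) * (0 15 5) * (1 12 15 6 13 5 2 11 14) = (0 6 13 5 14 1)(2 11 12 15) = [6, 0, 11, 3, 4, 14, 13, 7, 8, 9, 10, 12, 15, 5, 1, 2]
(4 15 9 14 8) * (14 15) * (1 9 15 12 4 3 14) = (15)(1 9 12 4)(3 14 8) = [0, 9, 2, 14, 1, 5, 6, 7, 3, 12, 10, 11, 4, 13, 8, 15]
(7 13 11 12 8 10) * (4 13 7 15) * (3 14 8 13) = (3 14 8 10 15 4)(11 12 13) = [0, 1, 2, 14, 3, 5, 6, 7, 10, 9, 15, 12, 13, 11, 8, 4]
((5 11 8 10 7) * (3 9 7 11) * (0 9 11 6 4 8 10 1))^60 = (0 11 1 3 8 5 4 7 6 9 10)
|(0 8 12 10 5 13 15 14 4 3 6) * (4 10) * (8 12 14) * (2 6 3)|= |(0 12 4 2 6)(5 13 15 8 14 10)|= 30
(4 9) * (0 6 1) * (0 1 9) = (0 6 9 4) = [6, 1, 2, 3, 0, 5, 9, 7, 8, 4]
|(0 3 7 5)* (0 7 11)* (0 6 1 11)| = |(0 3)(1 11 6)(5 7)| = 6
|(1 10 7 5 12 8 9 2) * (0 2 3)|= 10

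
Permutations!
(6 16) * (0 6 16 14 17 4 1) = [6, 0, 2, 3, 1, 5, 14, 7, 8, 9, 10, 11, 12, 13, 17, 15, 16, 4] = (0 6 14 17 4 1)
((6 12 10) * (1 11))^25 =(1 11)(6 12 10)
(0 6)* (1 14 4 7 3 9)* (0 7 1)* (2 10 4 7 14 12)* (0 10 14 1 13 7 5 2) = (0 6 1 12)(2 14 5)(3 9 10 4 13 7) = [6, 12, 14, 9, 13, 2, 1, 3, 8, 10, 4, 11, 0, 7, 5]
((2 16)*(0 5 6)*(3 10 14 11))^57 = ((0 5 6)(2 16)(3 10 14 11))^57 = (2 16)(3 10 14 11)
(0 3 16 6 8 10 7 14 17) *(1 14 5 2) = [3, 14, 1, 16, 4, 2, 8, 5, 10, 9, 7, 11, 12, 13, 17, 15, 6, 0] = (0 3 16 6 8 10 7 5 2 1 14 17)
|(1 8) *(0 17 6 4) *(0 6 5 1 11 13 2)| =|(0 17 5 1 8 11 13 2)(4 6)| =8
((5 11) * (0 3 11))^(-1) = (0 5 11 3)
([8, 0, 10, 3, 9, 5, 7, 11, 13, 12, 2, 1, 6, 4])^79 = (0 1 11 7 6 12 9 4 13 8)(2 10)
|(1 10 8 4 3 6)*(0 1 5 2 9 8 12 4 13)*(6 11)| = 13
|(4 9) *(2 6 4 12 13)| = 6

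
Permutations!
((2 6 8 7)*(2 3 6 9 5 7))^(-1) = ((2 9 5 7 3 6 8))^(-1) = (2 8 6 3 7 5 9)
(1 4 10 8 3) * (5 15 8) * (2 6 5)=(1 4 10 2 6 5 15 8 3)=[0, 4, 6, 1, 10, 15, 5, 7, 3, 9, 2, 11, 12, 13, 14, 8]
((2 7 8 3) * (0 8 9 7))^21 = (0 8 3 2)(7 9)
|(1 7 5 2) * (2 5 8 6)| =|(1 7 8 6 2)| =5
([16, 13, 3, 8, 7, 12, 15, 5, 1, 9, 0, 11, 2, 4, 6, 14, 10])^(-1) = (0 10 16)(1 8 3 2 12 5 7 4 13)(6 14 15)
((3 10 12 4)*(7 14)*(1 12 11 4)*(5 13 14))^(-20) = ((1 12)(3 10 11 4)(5 13 14 7))^(-20) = (14)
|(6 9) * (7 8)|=2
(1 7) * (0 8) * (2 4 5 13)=(0 8)(1 7)(2 4 5 13)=[8, 7, 4, 3, 5, 13, 6, 1, 0, 9, 10, 11, 12, 2]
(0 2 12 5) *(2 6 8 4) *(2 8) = (0 6 2 12 5)(4 8) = [6, 1, 12, 3, 8, 0, 2, 7, 4, 9, 10, 11, 5]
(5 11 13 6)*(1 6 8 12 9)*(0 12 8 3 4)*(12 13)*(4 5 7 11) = (0 13 3 5 4)(1 6 7 11 12 9) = [13, 6, 2, 5, 0, 4, 7, 11, 8, 1, 10, 12, 9, 3]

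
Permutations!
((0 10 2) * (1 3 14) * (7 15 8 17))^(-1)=(0 2 10)(1 14 3)(7 17 8 15)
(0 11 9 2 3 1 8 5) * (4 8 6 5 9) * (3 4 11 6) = (11)(0 6 5)(1 3)(2 4 8 9) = [6, 3, 4, 1, 8, 0, 5, 7, 9, 2, 10, 11]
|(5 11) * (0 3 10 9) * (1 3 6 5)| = |(0 6 5 11 1 3 10 9)| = 8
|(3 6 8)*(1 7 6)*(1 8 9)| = 4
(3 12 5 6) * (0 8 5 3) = (0 8 5 6)(3 12) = [8, 1, 2, 12, 4, 6, 0, 7, 5, 9, 10, 11, 3]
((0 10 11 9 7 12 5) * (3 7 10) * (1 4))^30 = (12)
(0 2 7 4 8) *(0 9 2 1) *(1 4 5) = (0 4 8 9 2 7 5 1) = [4, 0, 7, 3, 8, 1, 6, 5, 9, 2]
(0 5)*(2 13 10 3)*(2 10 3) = (0 5)(2 13 3 10) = [5, 1, 13, 10, 4, 0, 6, 7, 8, 9, 2, 11, 12, 3]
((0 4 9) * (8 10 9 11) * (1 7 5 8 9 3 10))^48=(11)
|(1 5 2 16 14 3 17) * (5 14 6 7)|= |(1 14 3 17)(2 16 6 7 5)|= 20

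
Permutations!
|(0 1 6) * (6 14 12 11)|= 6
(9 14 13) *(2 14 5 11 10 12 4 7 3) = (2 14 13 9 5 11 10 12 4 7 3) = [0, 1, 14, 2, 7, 11, 6, 3, 8, 5, 12, 10, 4, 9, 13]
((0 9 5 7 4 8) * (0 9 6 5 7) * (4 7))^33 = ((0 6 5)(4 8 9))^33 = (9)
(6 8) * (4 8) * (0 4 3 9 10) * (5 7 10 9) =(0 4 8 6 3 5 7 10) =[4, 1, 2, 5, 8, 7, 3, 10, 6, 9, 0]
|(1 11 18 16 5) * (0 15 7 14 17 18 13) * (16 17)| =|(0 15 7 14 16 5 1 11 13)(17 18)| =18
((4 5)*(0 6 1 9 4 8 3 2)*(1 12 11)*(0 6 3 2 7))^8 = ((0 3 7)(1 9 4 5 8 2 6 12 11))^8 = (0 7 3)(1 11 12 6 2 8 5 4 9)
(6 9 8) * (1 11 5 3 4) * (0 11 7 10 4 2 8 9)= (0 11 5 3 2 8 6)(1 7 10 4)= [11, 7, 8, 2, 1, 3, 0, 10, 6, 9, 4, 5]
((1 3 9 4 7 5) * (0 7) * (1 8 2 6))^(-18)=((0 7 5 8 2 6 1 3 9 4))^(-18)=(0 5 2 1 9)(3 4 7 8 6)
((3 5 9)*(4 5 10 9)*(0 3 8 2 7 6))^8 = ((0 3 10 9 8 2 7 6)(4 5))^8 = (10)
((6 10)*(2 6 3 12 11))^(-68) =((2 6 10 3 12 11))^(-68) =(2 12 10)(3 6 11)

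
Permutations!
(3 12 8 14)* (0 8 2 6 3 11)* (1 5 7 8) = (0 1 5 7 8 14 11)(2 6 3 12) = [1, 5, 6, 12, 4, 7, 3, 8, 14, 9, 10, 0, 2, 13, 11]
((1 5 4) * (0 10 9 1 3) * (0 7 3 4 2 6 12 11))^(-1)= (0 11 12 6 2 5 1 9 10)(3 7)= ((0 10 9 1 5 2 6 12 11)(3 7))^(-1)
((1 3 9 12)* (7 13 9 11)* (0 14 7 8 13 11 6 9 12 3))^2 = ((0 14 7 11 8 13 12 1)(3 6 9))^2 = (0 7 8 12)(1 14 11 13)(3 9 6)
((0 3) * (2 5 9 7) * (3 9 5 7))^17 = (0 3 9)(2 7)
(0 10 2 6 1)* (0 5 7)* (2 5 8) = (0 10 5 7)(1 8 2 6) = [10, 8, 6, 3, 4, 7, 1, 0, 2, 9, 5]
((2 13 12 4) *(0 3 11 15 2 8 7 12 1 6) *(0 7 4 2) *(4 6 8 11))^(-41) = (0 15 11 4 3)(1 8 6 7 12 2 13)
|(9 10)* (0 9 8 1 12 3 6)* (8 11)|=9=|(0 9 10 11 8 1 12 3 6)|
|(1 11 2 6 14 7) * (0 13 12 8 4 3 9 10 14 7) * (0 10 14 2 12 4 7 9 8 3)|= 30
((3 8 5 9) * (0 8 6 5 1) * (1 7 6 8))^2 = ((0 1)(3 8 7 6 5 9))^2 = (3 7 5)(6 9 8)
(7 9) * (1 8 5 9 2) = [0, 8, 1, 3, 4, 9, 6, 2, 5, 7] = (1 8 5 9 7 2)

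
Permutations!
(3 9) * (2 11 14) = (2 11 14)(3 9) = [0, 1, 11, 9, 4, 5, 6, 7, 8, 3, 10, 14, 12, 13, 2]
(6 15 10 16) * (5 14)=(5 14)(6 15 10 16)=[0, 1, 2, 3, 4, 14, 15, 7, 8, 9, 16, 11, 12, 13, 5, 10, 6]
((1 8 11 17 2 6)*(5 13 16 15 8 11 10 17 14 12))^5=(1 13 17 14 15 6 5 10 11 16 2 12 8)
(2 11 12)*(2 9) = (2 11 12 9) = [0, 1, 11, 3, 4, 5, 6, 7, 8, 2, 10, 12, 9]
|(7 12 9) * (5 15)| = |(5 15)(7 12 9)| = 6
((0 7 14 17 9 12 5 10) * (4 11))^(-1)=((0 7 14 17 9 12 5 10)(4 11))^(-1)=(0 10 5 12 9 17 14 7)(4 11)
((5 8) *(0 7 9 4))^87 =((0 7 9 4)(5 8))^87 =(0 4 9 7)(5 8)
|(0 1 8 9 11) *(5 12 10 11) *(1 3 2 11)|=12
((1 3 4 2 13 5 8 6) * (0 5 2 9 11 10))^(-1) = (0 10 11 9 4 3 1 6 8 5)(2 13)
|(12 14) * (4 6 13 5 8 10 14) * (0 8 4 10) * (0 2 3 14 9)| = |(0 8 2 3 14 12 10 9)(4 6 13 5)| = 8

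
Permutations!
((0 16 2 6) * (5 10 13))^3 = ((0 16 2 6)(5 10 13))^3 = (0 6 2 16)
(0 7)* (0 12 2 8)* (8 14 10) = (0 7 12 2 14 10 8) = [7, 1, 14, 3, 4, 5, 6, 12, 0, 9, 8, 11, 2, 13, 10]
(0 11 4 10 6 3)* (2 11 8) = (0 8 2 11 4 10 6 3) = [8, 1, 11, 0, 10, 5, 3, 7, 2, 9, 6, 4]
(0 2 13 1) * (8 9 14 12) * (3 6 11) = (0 2 13 1)(3 6 11)(8 9 14 12) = [2, 0, 13, 6, 4, 5, 11, 7, 9, 14, 10, 3, 8, 1, 12]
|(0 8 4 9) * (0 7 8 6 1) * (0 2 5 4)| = |(0 6 1 2 5 4 9 7 8)| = 9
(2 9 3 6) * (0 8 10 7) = (0 8 10 7)(2 9 3 6) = [8, 1, 9, 6, 4, 5, 2, 0, 10, 3, 7]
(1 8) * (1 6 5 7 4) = (1 8 6 5 7 4) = [0, 8, 2, 3, 1, 7, 5, 4, 6]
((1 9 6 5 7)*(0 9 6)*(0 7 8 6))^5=(0 9 7 1)(5 6 8)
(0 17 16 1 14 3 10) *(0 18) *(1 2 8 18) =(0 17 16 2 8 18)(1 14 3 10) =[17, 14, 8, 10, 4, 5, 6, 7, 18, 9, 1, 11, 12, 13, 3, 15, 2, 16, 0]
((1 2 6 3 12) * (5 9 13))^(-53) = ((1 2 6 3 12)(5 9 13))^(-53) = (1 6 12 2 3)(5 9 13)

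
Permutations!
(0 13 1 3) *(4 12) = (0 13 1 3)(4 12) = [13, 3, 2, 0, 12, 5, 6, 7, 8, 9, 10, 11, 4, 1]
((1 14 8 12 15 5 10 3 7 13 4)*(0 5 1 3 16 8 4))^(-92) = (0 13 7 3 4 14 1 15 12 8 16 10 5)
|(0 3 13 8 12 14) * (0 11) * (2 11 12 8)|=|(0 3 13 2 11)(12 14)|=10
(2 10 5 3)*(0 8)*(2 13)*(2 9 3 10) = (0 8)(3 13 9)(5 10) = [8, 1, 2, 13, 4, 10, 6, 7, 0, 3, 5, 11, 12, 9]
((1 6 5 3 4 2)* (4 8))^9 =((1 6 5 3 8 4 2))^9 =(1 5 8 2 6 3 4)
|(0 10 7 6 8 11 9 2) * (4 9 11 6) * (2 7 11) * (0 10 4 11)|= |(0 4 9 7 11 2 10)(6 8)|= 14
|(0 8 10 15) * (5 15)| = |(0 8 10 5 15)| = 5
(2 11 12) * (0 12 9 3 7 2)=[12, 1, 11, 7, 4, 5, 6, 2, 8, 3, 10, 9, 0]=(0 12)(2 11 9 3 7)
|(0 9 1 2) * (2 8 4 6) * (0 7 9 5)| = |(0 5)(1 8 4 6 2 7 9)| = 14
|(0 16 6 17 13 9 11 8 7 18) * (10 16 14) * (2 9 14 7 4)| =30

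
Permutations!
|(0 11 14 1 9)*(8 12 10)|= |(0 11 14 1 9)(8 12 10)|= 15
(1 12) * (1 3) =(1 12 3) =[0, 12, 2, 1, 4, 5, 6, 7, 8, 9, 10, 11, 3]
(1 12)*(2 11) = (1 12)(2 11) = [0, 12, 11, 3, 4, 5, 6, 7, 8, 9, 10, 2, 1]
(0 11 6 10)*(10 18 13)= (0 11 6 18 13 10)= [11, 1, 2, 3, 4, 5, 18, 7, 8, 9, 0, 6, 12, 10, 14, 15, 16, 17, 13]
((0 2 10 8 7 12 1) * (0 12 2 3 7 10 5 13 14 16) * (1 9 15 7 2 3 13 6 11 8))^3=(0 16 14 13)(1 15 2 11)(3 6 10 9)(5 8 12 7)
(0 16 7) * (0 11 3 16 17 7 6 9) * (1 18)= (0 17 7 11 3 16 6 9)(1 18)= [17, 18, 2, 16, 4, 5, 9, 11, 8, 0, 10, 3, 12, 13, 14, 15, 6, 7, 1]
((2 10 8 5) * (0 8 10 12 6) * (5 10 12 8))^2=(0 2 10 6 5 8 12)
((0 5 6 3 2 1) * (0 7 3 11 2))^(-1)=((0 5 6 11 2 1 7 3))^(-1)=(0 3 7 1 2 11 6 5)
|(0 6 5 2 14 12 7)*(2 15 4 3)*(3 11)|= |(0 6 5 15 4 11 3 2 14 12 7)|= 11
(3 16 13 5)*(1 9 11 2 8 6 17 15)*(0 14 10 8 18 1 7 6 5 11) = [14, 9, 18, 16, 4, 3, 17, 6, 5, 0, 8, 2, 12, 11, 10, 7, 13, 15, 1] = (0 14 10 8 5 3 16 13 11 2 18 1 9)(6 17 15 7)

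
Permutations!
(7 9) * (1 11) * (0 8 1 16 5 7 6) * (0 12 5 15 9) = [8, 11, 2, 3, 4, 7, 12, 0, 1, 6, 10, 16, 5, 13, 14, 9, 15] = (0 8 1 11 16 15 9 6 12 5 7)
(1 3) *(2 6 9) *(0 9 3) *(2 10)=(0 9 10 2 6 3 1)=[9, 0, 6, 1, 4, 5, 3, 7, 8, 10, 2]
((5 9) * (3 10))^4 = (10)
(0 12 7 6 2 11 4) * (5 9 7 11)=(0 12 11 4)(2 5 9 7 6)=[12, 1, 5, 3, 0, 9, 2, 6, 8, 7, 10, 4, 11]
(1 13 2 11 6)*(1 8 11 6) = [0, 13, 6, 3, 4, 5, 8, 7, 11, 9, 10, 1, 12, 2] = (1 13 2 6 8 11)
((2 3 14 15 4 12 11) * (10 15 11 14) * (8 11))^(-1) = ((2 3 10 15 4 12 14 8 11))^(-1) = (2 11 8 14 12 4 15 10 3)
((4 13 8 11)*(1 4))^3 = ((1 4 13 8 11))^3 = (1 8 4 11 13)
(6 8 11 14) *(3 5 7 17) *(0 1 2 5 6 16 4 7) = (0 1 2 5)(3 6 8 11 14 16 4 7 17) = [1, 2, 5, 6, 7, 0, 8, 17, 11, 9, 10, 14, 12, 13, 16, 15, 4, 3]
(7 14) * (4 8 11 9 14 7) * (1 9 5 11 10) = [0, 9, 2, 3, 8, 11, 6, 7, 10, 14, 1, 5, 12, 13, 4] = (1 9 14 4 8 10)(5 11)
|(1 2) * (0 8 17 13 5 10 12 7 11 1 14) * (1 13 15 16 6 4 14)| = 24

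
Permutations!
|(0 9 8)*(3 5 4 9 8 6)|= 10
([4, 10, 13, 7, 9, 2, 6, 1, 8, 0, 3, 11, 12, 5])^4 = [4, 1, 13, 3, 9, 2, 6, 7, 8, 0, 10, 11, 12, 5]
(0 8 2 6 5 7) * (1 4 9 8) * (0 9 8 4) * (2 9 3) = [1, 0, 6, 2, 8, 7, 5, 3, 9, 4] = (0 1)(2 6 5 7 3)(4 8 9)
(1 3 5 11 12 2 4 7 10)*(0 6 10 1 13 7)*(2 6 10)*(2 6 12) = [10, 3, 4, 5, 0, 11, 6, 1, 8, 9, 13, 2, 12, 7] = (0 10 13 7 1 3 5 11 2 4)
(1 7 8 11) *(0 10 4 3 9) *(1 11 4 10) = (11)(0 1 7 8 4 3 9) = [1, 7, 2, 9, 3, 5, 6, 8, 4, 0, 10, 11]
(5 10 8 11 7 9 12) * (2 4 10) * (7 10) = (2 4 7 9 12 5)(8 11 10) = [0, 1, 4, 3, 7, 2, 6, 9, 11, 12, 8, 10, 5]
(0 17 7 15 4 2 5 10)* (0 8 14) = (0 17 7 15 4 2 5 10 8 14) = [17, 1, 5, 3, 2, 10, 6, 15, 14, 9, 8, 11, 12, 13, 0, 4, 16, 7]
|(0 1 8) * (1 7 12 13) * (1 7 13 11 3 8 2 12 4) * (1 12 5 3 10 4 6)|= |(0 13 7 6 1 2 5 3 8)(4 12 11 10)|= 36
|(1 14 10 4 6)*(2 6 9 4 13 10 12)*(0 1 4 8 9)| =|(0 1 14 12 2 6 4)(8 9)(10 13)| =14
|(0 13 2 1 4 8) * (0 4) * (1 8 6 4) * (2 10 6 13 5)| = |(0 5 2 8 1)(4 13 10 6)| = 20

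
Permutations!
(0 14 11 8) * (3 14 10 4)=(0 10 4 3 14 11 8)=[10, 1, 2, 14, 3, 5, 6, 7, 0, 9, 4, 8, 12, 13, 11]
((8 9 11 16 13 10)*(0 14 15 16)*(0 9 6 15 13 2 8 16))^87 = (0 8 10)(2 13 15)(6 16 14)(9 11)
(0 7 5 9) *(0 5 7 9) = [9, 1, 2, 3, 4, 0, 6, 7, 8, 5] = (0 9 5)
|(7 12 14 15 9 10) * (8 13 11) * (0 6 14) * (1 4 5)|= 24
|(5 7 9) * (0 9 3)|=|(0 9 5 7 3)|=5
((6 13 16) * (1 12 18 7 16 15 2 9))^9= (1 9 2 15 13 6 16 7 18 12)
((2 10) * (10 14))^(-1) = (2 10 14) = ((2 14 10))^(-1)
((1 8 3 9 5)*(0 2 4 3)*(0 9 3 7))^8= ((0 2 4 7)(1 8 9 5))^8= (9)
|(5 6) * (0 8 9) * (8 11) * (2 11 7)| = 6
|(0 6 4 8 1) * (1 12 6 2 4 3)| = 8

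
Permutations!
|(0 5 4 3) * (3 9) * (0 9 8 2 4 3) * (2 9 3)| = 6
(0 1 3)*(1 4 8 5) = (0 4 8 5 1 3) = [4, 3, 2, 0, 8, 1, 6, 7, 5]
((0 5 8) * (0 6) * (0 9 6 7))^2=((0 5 8 7)(6 9))^2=(9)(0 8)(5 7)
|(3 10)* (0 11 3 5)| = 5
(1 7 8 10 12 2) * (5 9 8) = (1 7 5 9 8 10 12 2) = [0, 7, 1, 3, 4, 9, 6, 5, 10, 8, 12, 11, 2]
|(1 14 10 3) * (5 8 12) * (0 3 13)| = |(0 3 1 14 10 13)(5 8 12)| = 6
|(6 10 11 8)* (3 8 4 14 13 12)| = |(3 8 6 10 11 4 14 13 12)| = 9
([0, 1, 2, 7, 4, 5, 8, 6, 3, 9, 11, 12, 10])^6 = [0, 1, 2, 6, 4, 5, 3, 8, 7, 9, 10, 11, 12]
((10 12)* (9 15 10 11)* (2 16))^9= (2 16)(9 11 12 10 15)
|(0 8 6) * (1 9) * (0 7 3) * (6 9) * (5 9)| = 8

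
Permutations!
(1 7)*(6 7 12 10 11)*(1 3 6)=[0, 12, 2, 6, 4, 5, 7, 3, 8, 9, 11, 1, 10]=(1 12 10 11)(3 6 7)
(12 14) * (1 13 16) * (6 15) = (1 13 16)(6 15)(12 14) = [0, 13, 2, 3, 4, 5, 15, 7, 8, 9, 10, 11, 14, 16, 12, 6, 1]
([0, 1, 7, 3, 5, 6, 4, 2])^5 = [0, 1, 7, 3, 6, 4, 5, 2]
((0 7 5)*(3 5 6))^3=((0 7 6 3 5))^3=(0 3 7 5 6)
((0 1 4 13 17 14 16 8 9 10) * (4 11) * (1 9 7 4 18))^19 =((0 9 10)(1 11 18)(4 13 17 14 16 8 7))^19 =(0 9 10)(1 11 18)(4 8 14 13 7 16 17)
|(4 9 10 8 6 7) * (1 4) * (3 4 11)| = |(1 11 3 4 9 10 8 6 7)| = 9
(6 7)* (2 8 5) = (2 8 5)(6 7) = [0, 1, 8, 3, 4, 2, 7, 6, 5]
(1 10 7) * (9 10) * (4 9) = (1 4 9 10 7) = [0, 4, 2, 3, 9, 5, 6, 1, 8, 10, 7]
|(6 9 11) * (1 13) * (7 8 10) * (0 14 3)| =|(0 14 3)(1 13)(6 9 11)(7 8 10)| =6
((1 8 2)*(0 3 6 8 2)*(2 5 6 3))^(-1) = (0 8 6 5 1 2)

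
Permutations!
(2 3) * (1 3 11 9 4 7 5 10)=(1 3 2 11 9 4 7 5 10)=[0, 3, 11, 2, 7, 10, 6, 5, 8, 4, 1, 9]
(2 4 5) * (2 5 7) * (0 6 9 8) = [6, 1, 4, 3, 7, 5, 9, 2, 0, 8] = (0 6 9 8)(2 4 7)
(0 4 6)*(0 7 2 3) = [4, 1, 3, 0, 6, 5, 7, 2] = (0 4 6 7 2 3)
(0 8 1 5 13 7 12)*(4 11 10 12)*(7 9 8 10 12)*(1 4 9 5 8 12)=(0 10 7 9 12)(1 8 4 11)(5 13)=[10, 8, 2, 3, 11, 13, 6, 9, 4, 12, 7, 1, 0, 5]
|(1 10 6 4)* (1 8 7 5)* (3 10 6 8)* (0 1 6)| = |(0 1)(3 10 8 7 5 6 4)| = 14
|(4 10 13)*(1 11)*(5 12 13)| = |(1 11)(4 10 5 12 13)| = 10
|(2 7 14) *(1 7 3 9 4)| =7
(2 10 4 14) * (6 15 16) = (2 10 4 14)(6 15 16) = [0, 1, 10, 3, 14, 5, 15, 7, 8, 9, 4, 11, 12, 13, 2, 16, 6]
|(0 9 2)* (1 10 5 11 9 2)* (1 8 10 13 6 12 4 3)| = 30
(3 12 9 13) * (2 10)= [0, 1, 10, 12, 4, 5, 6, 7, 8, 13, 2, 11, 9, 3]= (2 10)(3 12 9 13)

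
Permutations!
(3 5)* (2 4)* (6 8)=(2 4)(3 5)(6 8)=[0, 1, 4, 5, 2, 3, 8, 7, 6]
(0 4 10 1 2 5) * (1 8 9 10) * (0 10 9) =[4, 2, 5, 3, 1, 10, 6, 7, 0, 9, 8] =(0 4 1 2 5 10 8)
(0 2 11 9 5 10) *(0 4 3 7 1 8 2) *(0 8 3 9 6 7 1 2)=(0 8)(1 3)(2 11 6 7)(4 9 5 10)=[8, 3, 11, 1, 9, 10, 7, 2, 0, 5, 4, 6]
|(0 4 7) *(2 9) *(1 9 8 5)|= |(0 4 7)(1 9 2 8 5)|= 15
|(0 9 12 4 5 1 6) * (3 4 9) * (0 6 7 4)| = 4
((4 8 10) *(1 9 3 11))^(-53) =((1 9 3 11)(4 8 10))^(-53) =(1 11 3 9)(4 8 10)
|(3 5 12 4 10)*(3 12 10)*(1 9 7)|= 15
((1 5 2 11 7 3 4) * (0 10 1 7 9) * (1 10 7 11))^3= (0 4)(3 9)(7 11)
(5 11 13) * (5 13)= (13)(5 11)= [0, 1, 2, 3, 4, 11, 6, 7, 8, 9, 10, 5, 12, 13]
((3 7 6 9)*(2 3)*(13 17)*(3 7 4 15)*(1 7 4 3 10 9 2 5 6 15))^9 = (13 17)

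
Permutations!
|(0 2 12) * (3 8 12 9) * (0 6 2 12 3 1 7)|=14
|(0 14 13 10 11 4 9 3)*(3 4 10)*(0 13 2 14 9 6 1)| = |(0 9 4 6 1)(2 14)(3 13)(10 11)| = 10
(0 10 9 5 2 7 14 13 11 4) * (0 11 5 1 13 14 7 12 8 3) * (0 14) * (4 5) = (0 10 9 1 13 4 11 5 2 12 8 3 14) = [10, 13, 12, 14, 11, 2, 6, 7, 3, 1, 9, 5, 8, 4, 0]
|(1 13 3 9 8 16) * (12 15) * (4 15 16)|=|(1 13 3 9 8 4 15 12 16)|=9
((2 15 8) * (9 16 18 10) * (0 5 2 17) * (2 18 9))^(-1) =(0 17 8 15 2 10 18 5)(9 16)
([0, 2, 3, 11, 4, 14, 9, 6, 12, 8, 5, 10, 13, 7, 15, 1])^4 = (1 10)(2 5)(3 14)(6 13 8)(7 12 9)(11 15)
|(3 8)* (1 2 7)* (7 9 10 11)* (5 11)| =|(1 2 9 10 5 11 7)(3 8)| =14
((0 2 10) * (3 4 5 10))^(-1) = ((0 2 3 4 5 10))^(-1) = (0 10 5 4 3 2)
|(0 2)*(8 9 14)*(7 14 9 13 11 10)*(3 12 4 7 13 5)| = |(0 2)(3 12 4 7 14 8 5)(10 13 11)| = 42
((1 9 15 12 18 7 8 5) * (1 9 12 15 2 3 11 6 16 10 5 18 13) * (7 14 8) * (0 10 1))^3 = ((0 10 5 9 2 3 11 6 16 1 12 13)(8 18 14))^3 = (18)(0 9 11 1)(2 6 12 10)(3 16 13 5)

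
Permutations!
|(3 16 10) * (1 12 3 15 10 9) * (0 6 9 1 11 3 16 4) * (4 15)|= 24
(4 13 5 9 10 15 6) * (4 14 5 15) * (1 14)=(1 14 5 9 10 4 13 15 6)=[0, 14, 2, 3, 13, 9, 1, 7, 8, 10, 4, 11, 12, 15, 5, 6]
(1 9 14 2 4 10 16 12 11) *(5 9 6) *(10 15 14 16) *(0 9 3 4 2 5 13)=(0 9 16 12 11 1 6 13)(3 4 15 14 5)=[9, 6, 2, 4, 15, 3, 13, 7, 8, 16, 10, 1, 11, 0, 5, 14, 12]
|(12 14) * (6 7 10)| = |(6 7 10)(12 14)| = 6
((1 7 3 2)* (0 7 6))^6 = ((0 7 3 2 1 6))^6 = (7)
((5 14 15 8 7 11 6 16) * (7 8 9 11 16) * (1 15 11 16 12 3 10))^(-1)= ((1 15 9 16 5 14 11 6 7 12 3 10))^(-1)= (1 10 3 12 7 6 11 14 5 16 9 15)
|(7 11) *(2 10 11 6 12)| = 6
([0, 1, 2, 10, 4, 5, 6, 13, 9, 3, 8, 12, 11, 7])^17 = [0, 1, 2, 10, 4, 5, 6, 13, 9, 3, 8, 12, 11, 7]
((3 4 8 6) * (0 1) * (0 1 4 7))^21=((0 4 8 6 3 7))^21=(0 6)(3 4)(7 8)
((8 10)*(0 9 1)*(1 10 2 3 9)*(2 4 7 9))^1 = (0 1)(2 3)(4 7 9 10 8)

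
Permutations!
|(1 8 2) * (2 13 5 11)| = |(1 8 13 5 11 2)| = 6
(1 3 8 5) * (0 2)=(0 2)(1 3 8 5)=[2, 3, 0, 8, 4, 1, 6, 7, 5]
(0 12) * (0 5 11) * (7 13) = [12, 1, 2, 3, 4, 11, 6, 13, 8, 9, 10, 0, 5, 7] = (0 12 5 11)(7 13)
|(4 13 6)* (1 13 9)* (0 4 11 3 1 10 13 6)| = 20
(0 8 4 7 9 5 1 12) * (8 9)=[9, 12, 2, 3, 7, 1, 6, 8, 4, 5, 10, 11, 0]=(0 9 5 1 12)(4 7 8)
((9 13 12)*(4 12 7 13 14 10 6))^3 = (4 14)(6 9)(7 13)(10 12)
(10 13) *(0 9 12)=(0 9 12)(10 13)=[9, 1, 2, 3, 4, 5, 6, 7, 8, 12, 13, 11, 0, 10]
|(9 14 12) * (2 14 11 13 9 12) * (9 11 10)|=|(2 14)(9 10)(11 13)|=2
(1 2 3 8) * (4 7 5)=(1 2 3 8)(4 7 5)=[0, 2, 3, 8, 7, 4, 6, 5, 1]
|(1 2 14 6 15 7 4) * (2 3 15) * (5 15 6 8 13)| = 11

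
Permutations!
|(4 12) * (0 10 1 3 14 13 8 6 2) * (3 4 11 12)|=|(0 10 1 4 3 14 13 8 6 2)(11 12)|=10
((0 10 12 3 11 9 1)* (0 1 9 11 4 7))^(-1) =((0 10 12 3 4 7))^(-1) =(0 7 4 3 12 10)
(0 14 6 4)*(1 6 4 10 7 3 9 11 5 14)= (0 1 6 10 7 3 9 11 5 14 4)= [1, 6, 2, 9, 0, 14, 10, 3, 8, 11, 7, 5, 12, 13, 4]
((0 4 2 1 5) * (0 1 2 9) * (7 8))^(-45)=(9)(1 5)(7 8)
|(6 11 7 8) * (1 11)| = 5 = |(1 11 7 8 6)|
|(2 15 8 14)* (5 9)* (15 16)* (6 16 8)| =6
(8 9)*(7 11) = (7 11)(8 9) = [0, 1, 2, 3, 4, 5, 6, 11, 9, 8, 10, 7]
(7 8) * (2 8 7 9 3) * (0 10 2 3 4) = [10, 1, 8, 3, 0, 5, 6, 7, 9, 4, 2] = (0 10 2 8 9 4)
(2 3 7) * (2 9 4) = (2 3 7 9 4) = [0, 1, 3, 7, 2, 5, 6, 9, 8, 4]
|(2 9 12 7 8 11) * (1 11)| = |(1 11 2 9 12 7 8)| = 7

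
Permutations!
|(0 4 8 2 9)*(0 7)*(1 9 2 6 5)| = 8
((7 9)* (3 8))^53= (3 8)(7 9)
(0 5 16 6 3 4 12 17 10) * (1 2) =(0 5 16 6 3 4 12 17 10)(1 2) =[5, 2, 1, 4, 12, 16, 3, 7, 8, 9, 0, 11, 17, 13, 14, 15, 6, 10]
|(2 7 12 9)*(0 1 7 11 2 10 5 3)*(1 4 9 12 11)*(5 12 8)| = 8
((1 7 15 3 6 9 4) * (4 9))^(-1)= ((1 7 15 3 6 4))^(-1)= (1 4 6 3 15 7)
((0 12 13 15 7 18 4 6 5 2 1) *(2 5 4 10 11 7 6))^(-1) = (0 1 2 4 6 15 13 12)(7 11 10 18) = ((0 12 13 15 6 4 2 1)(7 18 10 11))^(-1)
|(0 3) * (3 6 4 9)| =|(0 6 4 9 3)| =5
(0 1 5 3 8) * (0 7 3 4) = (0 1 5 4)(3 8 7) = [1, 5, 2, 8, 0, 4, 6, 3, 7]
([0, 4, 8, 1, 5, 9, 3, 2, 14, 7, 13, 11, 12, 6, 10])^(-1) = (1 3 6 13 10 14 8 2 7 9 5 4)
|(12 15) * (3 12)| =3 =|(3 12 15)|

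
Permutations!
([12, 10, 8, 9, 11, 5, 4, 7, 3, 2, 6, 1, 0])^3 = (0 12)(1 4 10 11 6)(2 9 3 8)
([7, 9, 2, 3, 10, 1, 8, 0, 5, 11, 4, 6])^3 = (0 7)(1 6)(4 10)(5 11)(8 9)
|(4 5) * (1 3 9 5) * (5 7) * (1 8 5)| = 12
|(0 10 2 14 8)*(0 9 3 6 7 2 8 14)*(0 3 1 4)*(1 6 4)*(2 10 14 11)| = 30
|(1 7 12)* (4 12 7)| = 3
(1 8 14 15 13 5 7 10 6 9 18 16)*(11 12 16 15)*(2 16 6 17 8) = (1 2 16)(5 7 10 17 8 14 11 12 6 9 18 15 13) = [0, 2, 16, 3, 4, 7, 9, 10, 14, 18, 17, 12, 6, 5, 11, 13, 1, 8, 15]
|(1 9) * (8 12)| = |(1 9)(8 12)| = 2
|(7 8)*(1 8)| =|(1 8 7)| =3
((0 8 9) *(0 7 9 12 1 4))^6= (0 8 12 1 4)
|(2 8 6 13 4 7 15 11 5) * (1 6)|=10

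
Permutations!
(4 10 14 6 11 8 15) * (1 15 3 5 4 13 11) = (1 15 13 11 8 3 5 4 10 14 6) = [0, 15, 2, 5, 10, 4, 1, 7, 3, 9, 14, 8, 12, 11, 6, 13]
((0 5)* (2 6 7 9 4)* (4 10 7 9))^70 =((0 5)(2 6 9 10 7 4))^70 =(2 7 9)(4 10 6)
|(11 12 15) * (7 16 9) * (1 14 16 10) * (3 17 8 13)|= 12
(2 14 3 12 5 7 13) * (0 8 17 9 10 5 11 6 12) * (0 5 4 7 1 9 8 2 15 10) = (0 2 14 3 5 1 9)(4 7 13 15 10)(6 12 11)(8 17) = [2, 9, 14, 5, 7, 1, 12, 13, 17, 0, 4, 6, 11, 15, 3, 10, 16, 8]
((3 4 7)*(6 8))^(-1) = ((3 4 7)(6 8))^(-1) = (3 7 4)(6 8)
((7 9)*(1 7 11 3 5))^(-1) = (1 5 3 11 9 7)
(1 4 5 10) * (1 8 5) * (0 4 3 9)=(0 4 1 3 9)(5 10 8)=[4, 3, 2, 9, 1, 10, 6, 7, 5, 0, 8]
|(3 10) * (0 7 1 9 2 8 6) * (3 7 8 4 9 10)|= |(0 8 6)(1 10 7)(2 4 9)|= 3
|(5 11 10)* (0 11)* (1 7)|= |(0 11 10 5)(1 7)|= 4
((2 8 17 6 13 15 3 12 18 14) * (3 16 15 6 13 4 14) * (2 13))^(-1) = ((2 8 17)(3 12 18)(4 14 13 6)(15 16))^(-1) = (2 17 8)(3 18 12)(4 6 13 14)(15 16)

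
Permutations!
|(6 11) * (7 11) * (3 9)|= |(3 9)(6 7 11)|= 6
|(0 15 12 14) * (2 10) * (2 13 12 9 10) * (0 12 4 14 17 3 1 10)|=24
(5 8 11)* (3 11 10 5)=(3 11)(5 8 10)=[0, 1, 2, 11, 4, 8, 6, 7, 10, 9, 5, 3]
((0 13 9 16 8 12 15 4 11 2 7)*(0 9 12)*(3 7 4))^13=((0 13 12 15 3 7 9 16 8)(2 4 11))^13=(0 3 8 15 16 12 9 13 7)(2 4 11)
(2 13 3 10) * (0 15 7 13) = (0 15 7 13 3 10 2) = [15, 1, 0, 10, 4, 5, 6, 13, 8, 9, 2, 11, 12, 3, 14, 7]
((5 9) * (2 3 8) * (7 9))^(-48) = (9)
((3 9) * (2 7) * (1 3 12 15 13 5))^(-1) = (1 5 13 15 12 9 3)(2 7)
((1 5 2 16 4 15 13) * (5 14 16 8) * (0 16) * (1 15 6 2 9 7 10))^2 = (0 4 2 5 7 1)(6 8 9 10 14 16)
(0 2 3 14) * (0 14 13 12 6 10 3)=[2, 1, 0, 13, 4, 5, 10, 7, 8, 9, 3, 11, 6, 12, 14]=(14)(0 2)(3 13 12 6 10)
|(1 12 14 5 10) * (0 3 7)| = |(0 3 7)(1 12 14 5 10)| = 15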